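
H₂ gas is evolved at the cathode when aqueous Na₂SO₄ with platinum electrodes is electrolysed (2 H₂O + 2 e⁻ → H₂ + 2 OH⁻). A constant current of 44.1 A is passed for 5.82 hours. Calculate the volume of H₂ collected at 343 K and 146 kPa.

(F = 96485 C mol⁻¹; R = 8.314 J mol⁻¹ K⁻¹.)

Q = I·t = 44.10 A × 20952 s = 924000 C.
n(e⁻) = Q/F = 924000 / 96485 = 9.576 mol.
2 electrons are transferred per H₂ molecule, so n(H₂) = 9.576 / 2 = 4.788 mol.
V = nRT/P = (4.788 × 8.314 × 343) / (146 × 10³ Pa) = 0.0935 m³ = 93.5 L.

93.5 L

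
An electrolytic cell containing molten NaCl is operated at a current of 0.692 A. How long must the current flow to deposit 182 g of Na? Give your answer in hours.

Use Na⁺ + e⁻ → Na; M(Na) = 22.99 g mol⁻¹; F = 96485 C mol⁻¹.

307 h

n(Na) = m/M = 182 / 22.99 = 7.916 mol.
Each Na atom requires 1 electron, so n(e⁻) = 1 × 7.916 = 7.916 mol.
Q = n(e⁻)·F = 7.916 × 96485 = 763800 C.
t = Q/I = 763800 / 0.6920 A = 1104000 s = 307 h.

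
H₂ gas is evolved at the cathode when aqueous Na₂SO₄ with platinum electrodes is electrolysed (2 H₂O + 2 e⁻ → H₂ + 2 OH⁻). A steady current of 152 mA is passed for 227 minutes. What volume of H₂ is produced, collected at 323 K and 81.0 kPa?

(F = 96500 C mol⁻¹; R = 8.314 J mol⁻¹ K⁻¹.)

Q = I·t = 0.1520 A × 13620 s = 2070 C.
n(e⁻) = Q/F = 2070 / 96500 = 0.02145 mol.
2 electrons are transferred per H₂ molecule, so n(H₂) = 0.02145 / 2 = 0.01073 mol.
V = nRT/P = (0.01073 × 8.314 × 323) / (81.0 × 10³ Pa) = 3.56 × 10⁻⁴ m³ = 0.356 L.

0.356 L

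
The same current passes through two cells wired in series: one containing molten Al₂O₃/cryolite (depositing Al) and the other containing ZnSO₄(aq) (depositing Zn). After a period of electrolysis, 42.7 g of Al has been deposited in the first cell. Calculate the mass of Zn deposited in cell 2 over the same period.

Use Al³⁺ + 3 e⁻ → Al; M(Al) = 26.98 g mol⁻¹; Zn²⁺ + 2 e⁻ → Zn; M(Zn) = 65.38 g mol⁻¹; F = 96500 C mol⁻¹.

n(Al) = 42.7 / 26.98 = 1.583 mol.
Since Al³⁺ + 3 e⁻ → Al, n(e⁻) passed = 3 × 1.583 = 4.748 mol.
Cells in series carry the same charge, so the same 4.748 mol of electrons passes through cell 2.
Zn²⁺ + 2 e⁻ → Zn, so n(Zn) = 4.748 / 2 = 2.374 mol.
m(Zn) = 2.374 × 65.38 = 155 g.

155 g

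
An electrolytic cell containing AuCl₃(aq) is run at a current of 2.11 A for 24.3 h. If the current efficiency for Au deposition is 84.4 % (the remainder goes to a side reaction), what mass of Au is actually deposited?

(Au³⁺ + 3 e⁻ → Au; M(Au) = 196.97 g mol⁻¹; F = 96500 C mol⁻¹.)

Q = I·t = 2.110 × 87480 = 184600 C.
n(e⁻) = 184600/96500 = 1.913 mol; theoretically n(Au) = 1.913/3 = 0.6376 mol, m_theo = 125.6 g.
At 84.4 % efficiency, m_actual = 0.844 × 125.6 = 106 g.

106 g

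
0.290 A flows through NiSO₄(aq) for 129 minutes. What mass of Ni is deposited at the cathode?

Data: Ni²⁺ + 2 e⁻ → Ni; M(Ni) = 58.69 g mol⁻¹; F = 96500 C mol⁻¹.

Q = I·t = 0.2900 A × 7740.0 s = 2245 C.
n(e⁻) = Q/F = 2245 / 96500 = 0.02326 mol.
Ni²⁺ + 2 e⁻ → Ni, so n(Ni) = n(e⁻)/2 = 0.01163 mol.
m = n·M = 0.01163 × 58.69 = 0.683 g.

0.683 g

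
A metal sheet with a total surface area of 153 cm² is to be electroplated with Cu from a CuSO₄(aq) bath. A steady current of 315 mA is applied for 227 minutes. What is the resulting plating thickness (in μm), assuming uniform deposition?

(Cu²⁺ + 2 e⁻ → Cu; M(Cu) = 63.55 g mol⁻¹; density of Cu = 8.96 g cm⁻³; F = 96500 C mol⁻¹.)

Q = I·t = 0.3150 × 13620 = 4290 C; n(e⁻) = 0.04446 mol.
n(Cu) = n(e⁻)/2 = 0.02223 mol, so m = 0.02223 × 63.55 = 1.413 g.
Volume = m/ρ = 1.413 / 8.96 = 0.1577 cm³.
Thickness = V/A = 0.1577 / 153 = 0.00103 cm = 10.3 μm.

10.3 μm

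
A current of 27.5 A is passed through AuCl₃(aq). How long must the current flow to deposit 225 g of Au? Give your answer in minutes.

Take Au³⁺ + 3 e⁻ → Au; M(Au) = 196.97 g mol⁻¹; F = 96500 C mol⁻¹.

200 min

n(Au) = m/M = 225 / 196.97 = 1.142 mol.
Each Au atom requires 3 electrons, so n(e⁻) = 3 × 1.142 = 3.427 mol.
Q = n(e⁻)·F = 3.427 × 96500 = 330700 C.
t = Q/I = 330700 / 27.50 A = 12030 s = 200 min.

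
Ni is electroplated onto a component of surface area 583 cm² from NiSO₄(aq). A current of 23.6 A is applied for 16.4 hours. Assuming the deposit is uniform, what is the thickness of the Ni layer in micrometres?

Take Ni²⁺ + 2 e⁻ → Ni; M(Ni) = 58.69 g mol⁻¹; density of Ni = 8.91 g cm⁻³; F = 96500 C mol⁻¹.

816 μm

Q = I·t = 23.60 × 59040 = 1393000 C; n(e⁻) = 14.44 mol.
n(Ni) = n(e⁻)/2 = 7.219 mol, so m = 7.219 × 58.69 = 423.7 g.
Volume = m/ρ = 423.7 / 8.91 = 47.55 cm³.
Thickness = V/A = 47.55 / 583 = 0.0816 cm = 816 μm.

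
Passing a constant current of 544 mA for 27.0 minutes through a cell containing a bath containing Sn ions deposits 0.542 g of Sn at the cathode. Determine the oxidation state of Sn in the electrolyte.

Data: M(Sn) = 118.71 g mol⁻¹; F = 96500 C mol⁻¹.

Q = I·t = 0.5440 A × 1620.0 s = 881.3 C, so n(e⁻) = 881.3/96500 = 0.009132 mol.
n(Sn) deposited = 0.542 / 118.71 = 0.004566 mol.
Electrons per atom = n(e⁻)/n(Sn) = 0.009132 / 0.004566 = 2.00 ≈ 2, so the ion is Sn²⁺.

+2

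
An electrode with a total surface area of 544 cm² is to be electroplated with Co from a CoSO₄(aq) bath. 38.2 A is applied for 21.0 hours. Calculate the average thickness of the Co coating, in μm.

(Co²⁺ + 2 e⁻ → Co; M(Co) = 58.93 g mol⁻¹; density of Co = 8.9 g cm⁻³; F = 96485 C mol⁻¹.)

Q = I·t = 38.20 × 75600 = 2888000 C; n(e⁻) = 29.93 mol.
n(Co) = n(e⁻)/2 = 14.97 mol, so m = 14.97 × 58.93 = 881.9 g.
Volume = m/ρ = 881.9 / 8.9 = 99.09 cm³.
Thickness = V/A = 99.09 / 544 = 0.182 cm = 1820 μm.

1820 μm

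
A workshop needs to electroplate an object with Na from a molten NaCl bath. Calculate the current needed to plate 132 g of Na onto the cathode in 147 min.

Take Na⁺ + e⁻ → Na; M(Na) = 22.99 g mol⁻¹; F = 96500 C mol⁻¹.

n(Na) = 132 / 22.99 = 5.742 mol.
n(e⁻) = 1 × 5.742 = 5.742 mol.
Q = n(e⁻)·F = 5.742 × 96500 = 554100 C.
I = Q/t = 554100 / 8820.0 s = 62.8 A.

62.8 A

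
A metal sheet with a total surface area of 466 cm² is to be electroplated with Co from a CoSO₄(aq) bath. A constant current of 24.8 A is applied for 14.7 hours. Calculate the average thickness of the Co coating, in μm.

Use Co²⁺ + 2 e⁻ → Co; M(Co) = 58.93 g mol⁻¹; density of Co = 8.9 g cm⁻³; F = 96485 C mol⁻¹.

Q = I·t = 24.80 × 52920 = 1312000 C; n(e⁻) = 13.60 mol.
n(Co) = n(e⁻)/2 = 6.801 mol, so m = 6.801 × 58.93 = 400.8 g.
Volume = m/ρ = 400.8 / 8.9 = 45.03 cm³.
Thickness = V/A = 45.03 / 466 = 0.0966 cm = 966 μm.

966 μm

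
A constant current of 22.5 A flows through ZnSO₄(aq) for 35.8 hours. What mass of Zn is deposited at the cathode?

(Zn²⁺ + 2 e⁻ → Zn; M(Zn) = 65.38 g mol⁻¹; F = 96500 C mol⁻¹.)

982 g

Q = I·t = 22.50 A × 128880 s = 2900000 C.
n(e⁻) = Q/F = 2900000 / 96500 = 30.05 mol.
Zn²⁺ + 2 e⁻ → Zn, so n(Zn) = n(e⁻)/2 = 15.02 mol.
m = n·M = 15.02 × 65.38 = 982 g.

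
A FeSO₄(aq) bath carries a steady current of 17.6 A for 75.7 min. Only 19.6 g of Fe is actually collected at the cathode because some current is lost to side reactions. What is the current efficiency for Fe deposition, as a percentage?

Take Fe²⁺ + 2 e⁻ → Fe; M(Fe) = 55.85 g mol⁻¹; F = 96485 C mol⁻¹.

84.7 %

Q = I·t = 17.60 × 4542.0 = 79940 C; n(e⁻) = 79940/96485 = 0.8285 mol.
Theoretical n(Fe) = n(e⁻)/2 = 0.4143 mol, i.e. m_theo = 0.4143 × 55.85 = 23.14 g.
Efficiency = m_actual / m_theo = 19.6 / 23.14 = 84.7 %.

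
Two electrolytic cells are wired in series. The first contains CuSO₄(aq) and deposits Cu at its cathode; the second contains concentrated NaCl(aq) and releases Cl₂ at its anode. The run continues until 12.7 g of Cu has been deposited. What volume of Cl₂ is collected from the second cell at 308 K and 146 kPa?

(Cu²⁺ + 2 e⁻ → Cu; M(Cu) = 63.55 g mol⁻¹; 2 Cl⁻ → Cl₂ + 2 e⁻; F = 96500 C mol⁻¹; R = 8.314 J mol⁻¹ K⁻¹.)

n(Cu) = 12.7 / 63.55 = 0.1998 mol, so n(e⁻) = 2 × 0.1998 = 0.3997 mol.
The cells are in series, so the same 0.3997 mol of electrons passes through the second cell.
2 Cl⁻ → Cl₂ + 2 e⁻ — 2 mol e⁻ per mol Cl₂, so n(Cl₂) = 0.3997/2 = 0.1998 mol.
V = nRT/P = (0.1998 × 8.314 × 308) / (146 × 10³) = 0.00351 m³ = 3.51 L.

3.51 L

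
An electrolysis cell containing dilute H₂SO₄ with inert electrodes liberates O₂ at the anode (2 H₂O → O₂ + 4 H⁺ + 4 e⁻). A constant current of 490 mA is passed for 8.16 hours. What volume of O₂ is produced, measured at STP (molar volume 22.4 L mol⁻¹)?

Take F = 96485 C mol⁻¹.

0.835 L

Q = I·t = 0.4900 A × 29376 s = 14390 C.
n(e⁻) = Q/F = 14390 / 96485 = 0.1492 mol.
4 electrons are transferred per O₂ molecule, so n(O₂) = 0.1492 / 4 = 0.03730 mol.
V = n × V_m = 0.03730 × 22.4 = 0.835 L.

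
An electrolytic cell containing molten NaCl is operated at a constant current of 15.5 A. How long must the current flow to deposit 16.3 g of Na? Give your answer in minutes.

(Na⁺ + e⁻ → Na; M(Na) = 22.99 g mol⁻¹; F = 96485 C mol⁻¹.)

n(Na) = m/M = 16.3 / 22.99 = 0.7090 mol.
Each Na atom requires 1 electron, so n(e⁻) = 1 × 0.7090 = 0.7090 mol.
Q = n(e⁻)·F = 0.7090 × 96485 = 68410 C.
t = Q/I = 68410 / 15.50 A = 4413 s = 73.6 min.

73.6 min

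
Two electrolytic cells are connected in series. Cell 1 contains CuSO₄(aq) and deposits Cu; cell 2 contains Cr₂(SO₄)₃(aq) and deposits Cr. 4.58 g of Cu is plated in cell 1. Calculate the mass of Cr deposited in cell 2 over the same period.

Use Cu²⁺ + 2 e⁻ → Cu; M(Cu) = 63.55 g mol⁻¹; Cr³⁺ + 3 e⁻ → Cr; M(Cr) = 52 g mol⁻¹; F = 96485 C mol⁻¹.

n(Cu) = 4.58 / 63.55 = 0.07207 mol.
Since Cu²⁺ + 2 e⁻ → Cu, n(e⁻) passed = 2 × 0.07207 = 0.1441 mol.
Cells in series carry the same charge, so the same 0.1441 mol of electrons passes through cell 2.
Cr³⁺ + 3 e⁻ → Cr, so n(Cr) = 0.1441 / 3 = 0.04805 mol.
m(Cr) = 0.04805 × 52 = 2.50 g.

2.50 g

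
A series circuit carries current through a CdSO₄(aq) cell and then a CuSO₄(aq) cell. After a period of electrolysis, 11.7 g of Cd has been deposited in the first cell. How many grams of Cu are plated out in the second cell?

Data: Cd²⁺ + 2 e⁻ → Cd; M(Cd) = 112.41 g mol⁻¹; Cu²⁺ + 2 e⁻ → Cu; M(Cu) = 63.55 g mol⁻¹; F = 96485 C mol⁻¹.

6.61 g

n(Cd) = 11.7 / 112.41 = 0.1041 mol.
Since Cd²⁺ + 2 e⁻ → Cd, n(e⁻) passed = 2 × 0.1041 = 0.2082 mol.
Cells in series carry the same charge, so the same 0.2082 mol of electrons passes through cell 2.
Cu²⁺ + 2 e⁻ → Cu, so n(Cu) = 0.2082 / 2 = 0.1041 mol.
m(Cu) = 0.1041 × 63.55 = 6.61 g.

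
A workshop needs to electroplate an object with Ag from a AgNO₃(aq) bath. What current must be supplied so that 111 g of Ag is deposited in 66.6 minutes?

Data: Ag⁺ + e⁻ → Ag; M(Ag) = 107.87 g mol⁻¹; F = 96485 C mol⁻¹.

n(Ag) = 111 / 107.87 = 1.029 mol.
n(e⁻) = 1 × 1.029 = 1.029 mol.
Q = n(e⁻)·F = 1.029 × 96485 = 99280 C.
I = Q/t = 99280 / 3996.0 s = 24.8 A.

24.8 A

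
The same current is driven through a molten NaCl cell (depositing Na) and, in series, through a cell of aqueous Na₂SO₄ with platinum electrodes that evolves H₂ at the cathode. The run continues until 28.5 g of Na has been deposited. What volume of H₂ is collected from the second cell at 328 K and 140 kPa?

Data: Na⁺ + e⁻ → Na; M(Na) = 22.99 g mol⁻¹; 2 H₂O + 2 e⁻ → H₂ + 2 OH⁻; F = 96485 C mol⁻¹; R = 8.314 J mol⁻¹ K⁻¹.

12.1 L

n(Na) = 28.5 / 22.99 = 1.240 mol, so n(e⁻) = 1 × 1.240 = 1.240 mol.
The cells are in series, so the same 1.240 mol of electrons passes through the second cell.
2 H₂O + 2 e⁻ → H₂ + 2 OH⁻ — 2 mol e⁻ per mol H₂, so n(H₂) = 1.240/2 = 0.6198 mol.
V = nRT/P = (0.6198 × 8.314 × 328) / (140 × 10³) = 0.0121 m³ = 12.1 L.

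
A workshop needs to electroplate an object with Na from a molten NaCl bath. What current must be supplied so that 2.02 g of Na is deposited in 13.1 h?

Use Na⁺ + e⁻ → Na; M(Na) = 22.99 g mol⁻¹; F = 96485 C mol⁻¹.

n(Na) = 2.02 / 22.99 = 0.08786 mol.
n(e⁻) = 1 × 0.08786 = 0.08786 mol.
Q = n(e⁻)·F = 0.08786 × 96485 = 8478 C.
I = Q/t = 8478 / 47160 s = 0.180 A.

0.180 A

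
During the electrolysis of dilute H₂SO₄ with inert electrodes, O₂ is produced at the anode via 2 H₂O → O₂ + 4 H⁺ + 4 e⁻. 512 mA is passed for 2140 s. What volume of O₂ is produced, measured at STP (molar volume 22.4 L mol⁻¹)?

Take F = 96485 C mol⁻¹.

0.0636 L

Q = I·t = 0.5120 A × 2140.0 s = 1096 C.
n(e⁻) = Q/F = 1096 / 96485 = 0.01136 mol.
4 electrons are transferred per O₂ molecule, so n(O₂) = 0.01136 / 4 = 0.002839 mol.
V = n × V_m = 0.002839 × 22.4 = 0.0636 L.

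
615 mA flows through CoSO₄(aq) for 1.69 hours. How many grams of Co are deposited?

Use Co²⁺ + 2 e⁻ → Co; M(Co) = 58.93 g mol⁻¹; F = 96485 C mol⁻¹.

Q = I·t = 0.6150 A × 6084.0 s = 3742 C.
n(e⁻) = Q/F = 3742 / 96485 = 0.03878 mol.
Co²⁺ + 2 e⁻ → Co, so n(Co) = n(e⁻)/2 = 0.01939 mol.
m = n·M = 0.01939 × 58.93 = 1.14 g.

1.14 g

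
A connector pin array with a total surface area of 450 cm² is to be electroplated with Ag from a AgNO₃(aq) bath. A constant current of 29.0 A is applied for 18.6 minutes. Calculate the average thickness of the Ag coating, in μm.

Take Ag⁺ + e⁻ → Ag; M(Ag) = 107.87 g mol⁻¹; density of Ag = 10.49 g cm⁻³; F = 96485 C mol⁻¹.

Q = I·t = 29.00 × 1116.0 = 32360 C; n(e⁻) = 0.3354 mol.
n(Ag) = n(e⁻)/1 = 0.3354 mol, so m = 0.3354 × 107.87 = 36.18 g.
Volume = m/ρ = 36.18 / 10.49 = 3.449 cm³.
Thickness = V/A = 3.449 / 450 = 0.00767 cm = 76.7 μm.

76.7 μm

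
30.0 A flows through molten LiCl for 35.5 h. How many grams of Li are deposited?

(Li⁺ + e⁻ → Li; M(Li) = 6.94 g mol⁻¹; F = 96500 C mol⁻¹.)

276 g

Q = I·t = 30.00 A × 127800 s = 3834000 C.
n(e⁻) = Q/F = 3834000 / 96500 = 39.73 mol.
Li⁺ + e⁻ → Li, so n(Li) = n(e⁻)/1 = 39.73 mol.
m = n·M = 39.73 × 6.94 = 276 g.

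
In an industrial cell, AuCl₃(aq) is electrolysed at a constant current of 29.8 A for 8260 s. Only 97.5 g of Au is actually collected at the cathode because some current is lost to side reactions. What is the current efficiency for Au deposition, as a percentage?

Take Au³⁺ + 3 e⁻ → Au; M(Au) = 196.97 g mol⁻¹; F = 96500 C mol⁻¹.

Q = I·t = 29.80 × 8260.0 = 246100 C; n(e⁻) = 246100/96500 = 2.551 mol.
Theoretical n(Au) = n(e⁻)/3 = 0.8503 mol, i.e. m_theo = 0.8503 × 196.97 = 167.5 g.
Efficiency = m_actual / m_theo = 97.5 / 167.5 = 58.2 %.

58.2 %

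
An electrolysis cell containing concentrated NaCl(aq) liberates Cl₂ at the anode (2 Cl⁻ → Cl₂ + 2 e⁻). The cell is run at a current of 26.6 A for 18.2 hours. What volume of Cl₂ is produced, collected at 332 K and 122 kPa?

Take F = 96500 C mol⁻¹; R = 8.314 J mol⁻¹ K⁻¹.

Q = I·t = 26.60 A × 65520 s = 1743000 C.
n(e⁻) = Q/F = 1743000 / 96500 = 18.06 mol.
2 electrons are transferred per Cl₂ molecule, so n(Cl₂) = 18.06 / 2 = 9.030 mol.
V = nRT/P = (9.030 × 8.314 × 332) / (122 × 10³ Pa) = 0.204 m³ = 204 L.

204 L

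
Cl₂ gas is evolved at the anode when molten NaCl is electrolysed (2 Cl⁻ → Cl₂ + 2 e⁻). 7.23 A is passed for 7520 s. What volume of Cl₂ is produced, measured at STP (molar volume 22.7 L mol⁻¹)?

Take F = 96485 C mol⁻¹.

Q = I·t = 7.230 A × 7520.0 s = 54370 C.
n(e⁻) = Q/F = 54370 / 96485 = 0.5635 mol.
2 electrons are transferred per Cl₂ molecule, so n(Cl₂) = 0.5635 / 2 = 0.2818 mol.
V = n × V_m = 0.2818 × 22.7 = 6.40 L.

6.40 L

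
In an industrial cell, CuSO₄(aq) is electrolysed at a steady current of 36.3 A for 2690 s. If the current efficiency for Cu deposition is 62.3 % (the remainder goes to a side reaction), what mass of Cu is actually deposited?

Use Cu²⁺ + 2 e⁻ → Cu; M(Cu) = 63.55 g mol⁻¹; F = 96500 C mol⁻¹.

Q = I·t = 36.30 × 2690.0 = 97650 C.
n(e⁻) = 97650/96500 = 1.012 mol; theoretically n(Cu) = 1.012/2 = 0.5059 mol, m_theo = 32.15 g.
At 62.3 % efficiency, m_actual = 0.623 × 32.15 = 20.0 g.

20.0 g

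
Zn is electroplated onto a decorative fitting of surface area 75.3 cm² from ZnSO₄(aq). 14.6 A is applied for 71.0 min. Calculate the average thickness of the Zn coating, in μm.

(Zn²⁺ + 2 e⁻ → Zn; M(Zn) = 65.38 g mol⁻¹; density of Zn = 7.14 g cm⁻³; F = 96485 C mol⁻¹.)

Q = I·t = 14.60 × 4260.0 = 62200 C; n(e⁻) = 0.6446 mol.
n(Zn) = n(e⁻)/2 = 0.3223 mol, so m = 0.3223 × 65.38 = 21.07 g.
Volume = m/ρ = 21.07 / 7.14 = 2.951 cm³.
Thickness = V/A = 2.951 / 75.3 = 0.0392 cm = 392 μm.

392 μm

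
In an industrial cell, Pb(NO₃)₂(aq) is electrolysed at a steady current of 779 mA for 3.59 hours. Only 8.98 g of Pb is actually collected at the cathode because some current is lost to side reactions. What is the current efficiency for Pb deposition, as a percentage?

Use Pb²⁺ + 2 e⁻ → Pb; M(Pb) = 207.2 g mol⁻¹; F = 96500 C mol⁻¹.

83.1 %

Q = I·t = 0.7790 × 12924 = 10070 C; n(e⁻) = 10070/96500 = 0.1043 mol.
Theoretical n(Pb) = n(e⁻)/2 = 0.05216 mol, i.e. m_theo = 0.05216 × 207.2 = 10.81 g.
Efficiency = m_actual / m_theo = 8.98 / 10.81 = 83.1 %.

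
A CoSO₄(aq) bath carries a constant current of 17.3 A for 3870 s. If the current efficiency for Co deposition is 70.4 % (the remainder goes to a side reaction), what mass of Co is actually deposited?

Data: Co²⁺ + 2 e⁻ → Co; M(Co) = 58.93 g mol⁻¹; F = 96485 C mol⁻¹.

14.4 g

Q = I·t = 17.30 × 3870.0 = 66950 C.
n(e⁻) = 66950/96485 = 0.6939 mol; theoretically n(Co) = 0.6939/2 = 0.3470 mol, m_theo = 20.45 g.
At 70.4 % efficiency, m_actual = 0.704 × 20.45 = 14.4 g.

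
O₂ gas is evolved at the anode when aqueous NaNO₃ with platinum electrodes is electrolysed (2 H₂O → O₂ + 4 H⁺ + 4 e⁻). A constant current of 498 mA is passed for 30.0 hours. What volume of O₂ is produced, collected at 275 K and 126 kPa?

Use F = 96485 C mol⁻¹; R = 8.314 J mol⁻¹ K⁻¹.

2.53 L

Q = I·t = 0.4980 A × 108000 s = 53780 C.
n(e⁻) = Q/F = 53780 / 96485 = 0.5574 mol.
4 electrons are transferred per O₂ molecule, so n(O₂) = 0.5574 / 4 = 0.1394 mol.
V = nRT/P = (0.1394 × 8.314 × 275) / (126 × 10³ Pa) = 0.00253 m³ = 2.53 L.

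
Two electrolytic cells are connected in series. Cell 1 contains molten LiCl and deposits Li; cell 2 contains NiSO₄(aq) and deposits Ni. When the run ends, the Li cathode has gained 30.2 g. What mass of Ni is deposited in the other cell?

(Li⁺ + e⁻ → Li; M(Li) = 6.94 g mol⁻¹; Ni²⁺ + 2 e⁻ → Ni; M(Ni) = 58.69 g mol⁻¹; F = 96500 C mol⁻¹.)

n(Li) = 30.2 / 6.94 = 4.352 mol.
Since Li⁺ + e⁻ → Li, n(e⁻) passed = 1 × 4.352 = 4.352 mol.
Cells in series carry the same charge, so the same 4.352 mol of electrons passes through cell 2.
Ni²⁺ + 2 e⁻ → Ni, so n(Ni) = 4.352 / 2 = 2.176 mol.
m(Ni) = 2.176 × 58.69 = 128 g.

128 g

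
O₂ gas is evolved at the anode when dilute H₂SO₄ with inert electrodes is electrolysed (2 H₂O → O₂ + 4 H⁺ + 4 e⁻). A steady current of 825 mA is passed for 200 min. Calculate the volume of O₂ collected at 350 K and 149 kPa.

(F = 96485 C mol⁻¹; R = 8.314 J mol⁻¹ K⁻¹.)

Q = I·t = 0.8250 A × 12000 s = 9900 C.
n(e⁻) = Q/F = 9900 / 96485 = 0.1026 mol.
4 electrons are transferred per O₂ molecule, so n(O₂) = 0.1026 / 4 = 0.02565 mol.
V = nRT/P = (0.02565 × 8.314 × 350) / (149 × 10³ Pa) = 5.01 × 10⁻⁴ m³ = 0.501 L.

0.501 L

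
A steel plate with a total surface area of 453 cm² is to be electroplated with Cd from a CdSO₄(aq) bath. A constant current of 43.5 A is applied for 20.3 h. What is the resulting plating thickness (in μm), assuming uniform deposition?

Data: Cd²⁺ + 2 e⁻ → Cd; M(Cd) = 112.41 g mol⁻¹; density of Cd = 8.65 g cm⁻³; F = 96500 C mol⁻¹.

4730 μm

Q = I·t = 43.50 × 73080 = 3179000 C; n(e⁻) = 32.94 mol.
n(Cd) = n(e⁻)/2 = 16.47 mol, so m = 16.47 × 112.41 = 1852 g.
Volume = m/ρ = 1852 / 8.65 = 214.1 cm³.
Thickness = V/A = 214.1 / 453 = 0.473 cm = 4730 μm.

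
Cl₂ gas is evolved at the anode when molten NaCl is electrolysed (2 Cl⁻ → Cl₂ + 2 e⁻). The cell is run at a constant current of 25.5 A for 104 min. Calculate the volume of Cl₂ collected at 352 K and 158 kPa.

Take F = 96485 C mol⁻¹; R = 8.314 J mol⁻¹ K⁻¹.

Q = I·t = 25.50 A × 6240.0 s = 159100 C.
n(e⁻) = Q/F = 159100 / 96485 = 1.649 mol.
2 electrons are transferred per Cl₂ molecule, so n(Cl₂) = 1.649 / 2 = 0.8246 mol.
V = nRT/P = (0.8246 × 8.314 × 352) / (158 × 10³ Pa) = 0.0153 m³ = 15.3 L.

15.3 L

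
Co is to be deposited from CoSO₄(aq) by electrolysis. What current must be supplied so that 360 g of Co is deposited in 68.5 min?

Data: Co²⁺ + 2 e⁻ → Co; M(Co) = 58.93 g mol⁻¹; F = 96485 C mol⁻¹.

287 A

n(Co) = 360 / 58.93 = 6.109 mol.
n(e⁻) = 2 × 6.109 = 12.22 mol.
Q = n(e⁻)·F = 12.22 × 96485 = 1179000 C.
I = Q/t = 1179000 / 4110.0 s = 287 A.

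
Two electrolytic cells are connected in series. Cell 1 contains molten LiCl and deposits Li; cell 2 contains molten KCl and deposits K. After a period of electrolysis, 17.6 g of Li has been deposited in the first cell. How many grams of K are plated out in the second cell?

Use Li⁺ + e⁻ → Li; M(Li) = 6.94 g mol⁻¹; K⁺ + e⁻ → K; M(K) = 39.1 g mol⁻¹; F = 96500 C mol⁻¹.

99.2 g

n(Li) = 17.6 / 6.94 = 2.536 mol.
Since Li⁺ + e⁻ → Li, n(e⁻) passed = 1 × 2.536 = 2.536 mol.
Cells in series carry the same charge, so the same 2.536 mol of electrons passes through cell 2.
K⁺ + e⁻ → K, so n(K) = 2.536 / 1 = 2.536 mol.
m(K) = 2.536 × 39.1 = 99.2 g.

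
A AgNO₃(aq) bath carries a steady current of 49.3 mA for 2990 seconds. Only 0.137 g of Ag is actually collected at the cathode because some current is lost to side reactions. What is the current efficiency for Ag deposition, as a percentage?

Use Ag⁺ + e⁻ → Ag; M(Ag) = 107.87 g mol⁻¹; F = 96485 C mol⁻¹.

83.1 %

Q = I·t = 0.04930 × 2990.0 = 147.4 C; n(e⁻) = 147.4/96485 = 0.001528 mol.
Theoretical n(Ag) = n(e⁻)/1 = 0.001528 mol, i.e. m_theo = 0.001528 × 107.87 = 0.1648 g.
Efficiency = m_actual / m_theo = 0.137 / 0.1648 = 83.1 %.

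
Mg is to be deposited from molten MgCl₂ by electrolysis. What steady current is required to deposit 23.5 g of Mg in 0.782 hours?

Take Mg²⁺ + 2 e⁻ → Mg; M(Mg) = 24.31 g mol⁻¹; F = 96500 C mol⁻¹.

n(Mg) = 23.5 / 24.31 = 0.9667 mol.
n(e⁻) = 2 × 0.9667 = 1.933 mol.
Q = n(e⁻)·F = 1.933 × 96500 = 186600 C.
I = Q/t = 186600 / 2815.2 s = 66.3 A.

66.3 A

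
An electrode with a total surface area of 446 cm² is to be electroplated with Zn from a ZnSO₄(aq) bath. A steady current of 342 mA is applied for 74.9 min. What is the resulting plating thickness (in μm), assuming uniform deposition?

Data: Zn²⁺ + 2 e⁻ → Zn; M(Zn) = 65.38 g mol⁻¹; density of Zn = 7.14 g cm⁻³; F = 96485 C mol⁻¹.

1.64 μm

Q = I·t = 0.3420 × 4494.0 = 1537 C; n(e⁻) = 0.01593 mol.
n(Zn) = n(e⁻)/2 = 0.007965 mol, so m = 0.007965 × 65.38 = 0.5207 g.
Volume = m/ρ = 0.5207 / 7.14 = 0.07293 cm³.
Thickness = V/A = 0.07293 / 446 = 1.64 × 10⁻⁴ cm = 1.64 μm.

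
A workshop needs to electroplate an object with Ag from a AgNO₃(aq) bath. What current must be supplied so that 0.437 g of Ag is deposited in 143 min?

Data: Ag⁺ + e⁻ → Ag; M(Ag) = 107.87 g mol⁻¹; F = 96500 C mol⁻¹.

0.0456 A

n(Ag) = 0.437 / 107.87 = 0.004051 mol.
n(e⁻) = 1 × 0.004051 = 0.004051 mol.
Q = n(e⁻)·F = 0.004051 × 96500 = 390.9 C.
I = Q/t = 390.9 / 8580.0 s = 0.0456 A.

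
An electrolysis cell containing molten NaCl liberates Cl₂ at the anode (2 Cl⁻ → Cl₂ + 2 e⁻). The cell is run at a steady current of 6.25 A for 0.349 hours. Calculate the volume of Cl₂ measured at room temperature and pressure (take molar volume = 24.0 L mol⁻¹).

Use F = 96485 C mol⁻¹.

0.977 L

Q = I·t = 6.250 A × 1256.4 s = 7852 C.
n(e⁻) = Q/F = 7852 / 96485 = 0.08139 mol.
2 electrons are transferred per Cl₂ molecule, so n(Cl₂) = 0.08139 / 2 = 0.04069 mol.
V = n × V_m = 0.04069 × 24.0 = 0.977 L.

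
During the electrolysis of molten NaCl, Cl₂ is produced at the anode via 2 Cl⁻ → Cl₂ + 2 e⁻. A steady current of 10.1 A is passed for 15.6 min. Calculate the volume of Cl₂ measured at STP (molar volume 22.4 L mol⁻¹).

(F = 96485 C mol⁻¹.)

Q = I·t = 10.10 A × 936.00 s = 9454 C.
n(e⁻) = Q/F = 9454 / 96485 = 0.09798 mol.
2 electrons are transferred per Cl₂ molecule, so n(Cl₂) = 0.09798 / 2 = 0.04899 mol.
V = n × V_m = 0.04899 × 22.4 = 1.10 L.

1.10 L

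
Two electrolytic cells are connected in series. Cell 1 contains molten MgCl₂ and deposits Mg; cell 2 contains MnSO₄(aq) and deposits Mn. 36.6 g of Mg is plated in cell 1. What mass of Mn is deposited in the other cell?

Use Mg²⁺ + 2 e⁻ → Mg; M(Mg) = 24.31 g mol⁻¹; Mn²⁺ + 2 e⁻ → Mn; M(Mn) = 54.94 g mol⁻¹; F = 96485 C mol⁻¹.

82.7 g

n(Mg) = 36.6 / 24.31 = 1.506 mol.
Since Mg²⁺ + 2 e⁻ → Mg, n(e⁻) passed = 2 × 1.506 = 3.011 mol.
Cells in series carry the same charge, so the same 3.011 mol of electrons passes through cell 2.
Mn²⁺ + 2 e⁻ → Mn, so n(Mn) = 3.011 / 2 = 1.506 mol.
m(Mn) = 1.506 × 54.94 = 82.7 g.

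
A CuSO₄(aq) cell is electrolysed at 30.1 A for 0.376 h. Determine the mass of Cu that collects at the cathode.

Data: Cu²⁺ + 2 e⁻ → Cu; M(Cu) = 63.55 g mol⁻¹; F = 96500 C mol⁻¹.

Q = I·t = 30.10 A × 1353.6 s = 40740 C.
n(e⁻) = Q/F = 40740 / 96500 = 0.4222 mol.
Cu²⁺ + 2 e⁻ → Cu, so n(Cu) = n(e⁻)/2 = 0.2111 mol.
m = n·M = 0.2111 × 63.55 = 13.4 g.

13.4 g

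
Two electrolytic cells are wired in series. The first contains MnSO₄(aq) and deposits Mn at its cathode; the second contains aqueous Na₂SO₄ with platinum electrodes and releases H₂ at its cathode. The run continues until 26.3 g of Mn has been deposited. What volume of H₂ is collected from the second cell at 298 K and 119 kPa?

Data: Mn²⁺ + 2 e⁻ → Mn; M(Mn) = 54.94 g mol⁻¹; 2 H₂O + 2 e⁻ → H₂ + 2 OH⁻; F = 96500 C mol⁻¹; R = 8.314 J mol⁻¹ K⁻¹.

n(Mn) = 26.3 / 54.94 = 0.4787 mol, so n(e⁻) = 2 × 0.4787 = 0.9574 mol.
The cells are in series, so the same 0.9574 mol of electrons passes through the second cell.
2 H₂O + 2 e⁻ → H₂ + 2 OH⁻ — 2 mol e⁻ per mol H₂, so n(H₂) = 0.9574/2 = 0.4787 mol.
V = nRT/P = (0.4787 × 8.314 × 298) / (119 × 10³) = 0.00997 m³ = 9.97 L.

9.97 L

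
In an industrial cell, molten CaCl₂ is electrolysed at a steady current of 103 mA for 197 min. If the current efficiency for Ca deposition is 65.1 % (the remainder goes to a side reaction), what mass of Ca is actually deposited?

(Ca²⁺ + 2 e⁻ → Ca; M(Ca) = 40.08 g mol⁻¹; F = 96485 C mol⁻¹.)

0.165 g

Q = I·t = 0.1030 × 11820 = 1217 C.
n(e⁻) = 1217/96485 = 0.01262 mol; theoretically n(Ca) = 0.01262/2 = 0.006309 mol, m_theo = 0.2529 g.
At 65.1 % efficiency, m_actual = 0.651 × 0.2529 = 0.165 g.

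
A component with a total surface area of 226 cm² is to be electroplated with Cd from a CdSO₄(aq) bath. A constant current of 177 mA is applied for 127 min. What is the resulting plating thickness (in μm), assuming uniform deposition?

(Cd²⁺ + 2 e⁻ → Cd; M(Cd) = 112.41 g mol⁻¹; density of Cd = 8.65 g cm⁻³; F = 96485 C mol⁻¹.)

Q = I·t = 0.1770 × 7620.0 = 1349 C; n(e⁻) = 0.01398 mol.
n(Cd) = n(e⁻)/2 = 0.006989 mol, so m = 0.006989 × 112.41 = 0.7857 g.
Volume = m/ρ = 0.7857 / 8.65 = 0.09083 cm³.
Thickness = V/A = 0.09083 / 226 = 4.02 × 10⁻⁴ cm = 4.02 μm.

4.02 μm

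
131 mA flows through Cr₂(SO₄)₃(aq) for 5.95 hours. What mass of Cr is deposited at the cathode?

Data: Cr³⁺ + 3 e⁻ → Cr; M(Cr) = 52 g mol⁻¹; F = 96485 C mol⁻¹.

0.504 g

Q = I·t = 0.1310 A × 21420 s = 2806 C.
n(e⁻) = Q/F = 2806 / 96485 = 0.02908 mol.
Cr³⁺ + 3 e⁻ → Cr, so n(Cr) = n(e⁻)/3 = 0.009694 mol.
m = n·M = 0.009694 × 52 = 0.504 g.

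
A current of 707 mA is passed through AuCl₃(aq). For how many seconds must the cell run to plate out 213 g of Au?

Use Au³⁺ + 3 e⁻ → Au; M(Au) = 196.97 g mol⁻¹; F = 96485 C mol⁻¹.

4.43 × 10⁵ s

n(Au) = m/M = 213 / 196.97 = 1.081 mol.
Each Au atom requires 3 electrons, so n(e⁻) = 3 × 1.081 = 3.244 mol.
Q = n(e⁻)·F = 3.244 × 96485 = 313000 C.
t = Q/I = 313000 / 0.7070 A = 442700 s.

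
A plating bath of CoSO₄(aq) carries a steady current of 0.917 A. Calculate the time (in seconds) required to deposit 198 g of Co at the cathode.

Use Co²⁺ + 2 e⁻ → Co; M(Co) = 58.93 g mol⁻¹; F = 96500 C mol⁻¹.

n(Co) = m/M = 198 / 58.93 = 3.360 mol.
Each Co atom requires 2 electrons, so n(e⁻) = 2 × 3.360 = 6.720 mol.
Q = n(e⁻)·F = 6.720 × 96500 = 648500 C.
t = Q/I = 648500 / 0.9170 A = 707200 s.

7.07 × 10⁵ s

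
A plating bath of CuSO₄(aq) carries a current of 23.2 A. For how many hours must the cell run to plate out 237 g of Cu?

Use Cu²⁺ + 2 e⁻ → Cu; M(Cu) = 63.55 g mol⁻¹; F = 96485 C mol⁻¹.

8.62 h

n(Cu) = m/M = 237 / 63.55 = 3.729 mol.
Each Cu atom requires 2 electrons, so n(e⁻) = 2 × 3.729 = 7.459 mol.
Q = n(e⁻)·F = 7.459 × 96485 = 719700 C.
t = Q/I = 719700 / 23.20 A = 31020 s = 8.62 h.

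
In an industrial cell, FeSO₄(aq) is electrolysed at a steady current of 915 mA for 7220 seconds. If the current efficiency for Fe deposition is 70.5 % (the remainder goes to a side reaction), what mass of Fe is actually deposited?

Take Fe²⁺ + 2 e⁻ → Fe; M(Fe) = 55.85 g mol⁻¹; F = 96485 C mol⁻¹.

Q = I·t = 0.9150 × 7220.0 = 6606 C.
n(e⁻) = 6606/96485 = 0.06847 mol; theoretically n(Fe) = 0.06847/2 = 0.03423 mol, m_theo = 1.912 g.
At 70.5 % efficiency, m_actual = 0.705 × 1.912 = 1.35 g.

1.35 g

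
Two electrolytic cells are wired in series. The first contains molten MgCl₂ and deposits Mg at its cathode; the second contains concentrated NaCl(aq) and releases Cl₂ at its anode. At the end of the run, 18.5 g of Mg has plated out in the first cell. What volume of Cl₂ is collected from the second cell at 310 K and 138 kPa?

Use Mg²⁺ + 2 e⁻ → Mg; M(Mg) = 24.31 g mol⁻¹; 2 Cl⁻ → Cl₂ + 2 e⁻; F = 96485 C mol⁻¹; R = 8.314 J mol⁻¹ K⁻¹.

n(Mg) = 18.5 / 24.31 = 0.7610 mol, so n(e⁻) = 2 × 0.7610 = 1.522 mol.
The cells are in series, so the same 1.522 mol of electrons passes through the second cell.
2 Cl⁻ → Cl₂ + 2 e⁻ — 2 mol e⁻ per mol Cl₂, so n(Cl₂) = 1.522/2 = 0.7610 mol.
V = nRT/P = (0.7610 × 8.314 × 310) / (138 × 10³) = 0.0142 m³ = 14.2 L.

14.2 L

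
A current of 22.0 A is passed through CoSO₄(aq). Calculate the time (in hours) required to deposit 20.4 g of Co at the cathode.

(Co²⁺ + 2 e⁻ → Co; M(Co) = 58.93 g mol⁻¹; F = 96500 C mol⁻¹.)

n(Co) = m/M = 20.4 / 58.93 = 0.3462 mol.
Each Co atom requires 2 electrons, so n(e⁻) = 2 × 0.3462 = 0.6923 mol.
Q = n(e⁻)·F = 0.6923 × 96500 = 66810 C.
t = Q/I = 66810 / 22.00 A = 3037 s = 0.844 h.

0.844 h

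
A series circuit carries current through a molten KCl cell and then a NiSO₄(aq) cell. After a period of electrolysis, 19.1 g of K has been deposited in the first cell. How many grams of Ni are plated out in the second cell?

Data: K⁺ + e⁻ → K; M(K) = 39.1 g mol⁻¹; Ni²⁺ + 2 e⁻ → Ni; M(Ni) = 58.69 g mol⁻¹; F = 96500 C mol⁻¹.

14.3 g

n(K) = 19.1 / 39.1 = 0.4885 mol.
Since K⁺ + e⁻ → K, n(e⁻) passed = 1 × 0.4885 = 0.4885 mol.
Cells in series carry the same charge, so the same 0.4885 mol of electrons passes through cell 2.
Ni²⁺ + 2 e⁻ → Ni, so n(Ni) = 0.4885 / 2 = 0.2442 mol.
m(Ni) = 0.2442 × 58.69 = 14.3 g.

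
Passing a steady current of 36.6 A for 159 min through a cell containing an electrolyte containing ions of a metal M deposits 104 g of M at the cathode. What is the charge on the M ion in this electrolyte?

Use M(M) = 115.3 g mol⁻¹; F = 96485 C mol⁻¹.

Q = I·t = 36.60 A × 9540.0 s = 349200 C, so n(e⁻) = 349200/96485 = 3.619 mol.
n(M) deposited = 104 / 115.3 = 0.9020 mol.
Electrons per atom = n(e⁻)/n(M) = 3.619 / 0.9020 = 4.01 ≈ 4, so the ion is M⁴⁺.

+4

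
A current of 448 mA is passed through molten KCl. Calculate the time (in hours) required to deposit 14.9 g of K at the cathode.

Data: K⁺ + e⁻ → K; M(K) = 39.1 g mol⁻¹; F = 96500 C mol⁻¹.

22.8 h

n(K) = m/M = 14.9 / 39.1 = 0.3811 mol.
Each K atom requires 1 electron, so n(e⁻) = 1 × 0.3811 = 0.3811 mol.
Q = n(e⁻)·F = 0.3811 × 96500 = 36770 C.
t = Q/I = 36770 / 0.4480 A = 82080 s = 22.8 h.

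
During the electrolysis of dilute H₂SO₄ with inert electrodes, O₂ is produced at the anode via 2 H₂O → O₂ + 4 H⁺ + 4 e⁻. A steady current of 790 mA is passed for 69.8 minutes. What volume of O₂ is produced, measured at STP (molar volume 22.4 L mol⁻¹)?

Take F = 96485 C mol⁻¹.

Q = I·t = 0.7900 A × 4188.0 s = 3309 C.
n(e⁻) = Q/F = 3309 / 96485 = 0.03429 mol.
4 electrons are transferred per O₂ molecule, so n(O₂) = 0.03429 / 4 = 0.008573 mol.
V = n × V_m = 0.008573 × 22.4 = 0.192 L.

0.192 L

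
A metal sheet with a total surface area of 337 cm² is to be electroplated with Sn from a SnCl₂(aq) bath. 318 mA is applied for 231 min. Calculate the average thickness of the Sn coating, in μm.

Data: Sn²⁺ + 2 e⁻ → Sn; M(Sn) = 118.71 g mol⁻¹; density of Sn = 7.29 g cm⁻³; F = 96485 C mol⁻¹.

Q = I·t = 0.3180 × 13860 = 4407 C; n(e⁻) = 0.04568 mol.
n(Sn) = n(e⁻)/2 = 0.02284 mol, so m = 0.02284 × 118.71 = 2.711 g.
Volume = m/ρ = 2.711 / 7.29 = 0.3719 cm³.
Thickness = V/A = 0.3719 / 337 = 0.00110 cm = 11.0 μm.

11.0 μm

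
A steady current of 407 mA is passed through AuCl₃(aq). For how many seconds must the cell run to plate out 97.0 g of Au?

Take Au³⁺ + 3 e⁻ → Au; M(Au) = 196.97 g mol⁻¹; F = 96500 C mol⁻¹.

n(Au) = m/M = 97.0 / 196.97 = 0.4925 mol.
Each Au atom requires 3 electrons, so n(e⁻) = 3 × 0.4925 = 1.477 mol.
Q = n(e⁻)·F = 1.477 × 96500 = 142600 C.
t = Q/I = 142600 / 0.4070 A = 350300 s.

3.50 × 10⁵ s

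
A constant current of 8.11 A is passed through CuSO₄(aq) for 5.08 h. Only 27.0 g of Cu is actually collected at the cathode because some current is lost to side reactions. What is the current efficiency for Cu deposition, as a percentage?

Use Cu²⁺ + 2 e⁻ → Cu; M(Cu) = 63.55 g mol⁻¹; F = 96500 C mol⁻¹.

Q = I·t = 8.110 × 18288 = 148300 C; n(e⁻) = 148300/96500 = 1.537 mol.
Theoretical n(Cu) = n(e⁻)/2 = 0.7685 mol, i.e. m_theo = 0.7685 × 63.55 = 48.84 g.
Efficiency = m_actual / m_theo = 27.0 / 48.84 = 55.3 %.

55.3 %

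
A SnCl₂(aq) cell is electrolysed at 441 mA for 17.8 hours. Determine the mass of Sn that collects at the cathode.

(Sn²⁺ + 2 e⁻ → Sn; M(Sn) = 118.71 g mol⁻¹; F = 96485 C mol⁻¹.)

17.4 g

Q = I·t = 0.4410 A × 64080 s = 28260 C.
n(e⁻) = Q/F = 28260 / 96485 = 0.2929 mol.
Sn²⁺ + 2 e⁻ → Sn, so n(Sn) = n(e⁻)/2 = 0.1464 mol.
m = n·M = 0.1464 × 118.71 = 17.4 g.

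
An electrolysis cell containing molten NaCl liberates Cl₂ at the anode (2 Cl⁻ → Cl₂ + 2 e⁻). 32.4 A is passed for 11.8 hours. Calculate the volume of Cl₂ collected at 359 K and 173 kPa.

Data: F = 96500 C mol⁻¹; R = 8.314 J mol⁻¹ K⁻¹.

123 L

Q = I·t = 32.40 A × 42480 s = 1376000 C.
n(e⁻) = Q/F = 1376000 / 96500 = 14.26 mol.
2 electrons are transferred per Cl₂ molecule, so n(Cl₂) = 14.26 / 2 = 7.131 mol.
V = nRT/P = (7.131 × 8.314 × 359) / (173 × 10³ Pa) = 0.123 m³ = 123 L.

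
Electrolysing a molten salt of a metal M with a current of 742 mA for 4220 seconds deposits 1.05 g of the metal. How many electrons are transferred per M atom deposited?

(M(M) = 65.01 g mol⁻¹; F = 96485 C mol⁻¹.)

2

Q = I·t = 0.7420 A × 4220.0 s = 3131 C, so n(e⁻) = 3131/96485 = 0.03245 mol.
n(M) deposited = 1.05 / 65.01 = 0.01615 mol.
Electrons per atom = n(e⁻)/n(M) = 0.03245 / 0.01615 = 2.01 ≈ 2, so the ion is M²⁺.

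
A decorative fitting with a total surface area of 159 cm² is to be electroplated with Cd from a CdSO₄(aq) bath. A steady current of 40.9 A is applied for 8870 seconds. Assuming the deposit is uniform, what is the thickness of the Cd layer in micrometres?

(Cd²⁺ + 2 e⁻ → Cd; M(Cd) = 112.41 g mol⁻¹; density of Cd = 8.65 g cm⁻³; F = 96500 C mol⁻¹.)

Q = I·t = 40.90 × 8870.0 = 362800 C; n(e⁻) = 3.759 mol.
n(Cd) = n(e⁻)/2 = 1.880 mol, so m = 1.880 × 112.41 = 211.3 g.
Volume = m/ρ = 211.3 / 8.65 = 24.43 cm³.
Thickness = V/A = 24.43 / 159 = 0.154 cm = 1540 μm.

1540 μm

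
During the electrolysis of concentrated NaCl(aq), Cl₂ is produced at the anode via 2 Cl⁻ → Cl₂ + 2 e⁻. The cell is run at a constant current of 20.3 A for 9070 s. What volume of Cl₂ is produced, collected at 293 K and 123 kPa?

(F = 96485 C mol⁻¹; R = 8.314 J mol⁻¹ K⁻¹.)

18.9 L

Q = I·t = 20.30 A × 9070.0 s = 184100 C.
n(e⁻) = Q/F = 184100 / 96485 = 1.908 mol.
2 electrons are transferred per Cl₂ molecule, so n(Cl₂) = 1.908 / 2 = 0.9541 mol.
V = nRT/P = (0.9541 × 8.314 × 293) / (123 × 10³ Pa) = 0.0189 m³ = 18.9 L.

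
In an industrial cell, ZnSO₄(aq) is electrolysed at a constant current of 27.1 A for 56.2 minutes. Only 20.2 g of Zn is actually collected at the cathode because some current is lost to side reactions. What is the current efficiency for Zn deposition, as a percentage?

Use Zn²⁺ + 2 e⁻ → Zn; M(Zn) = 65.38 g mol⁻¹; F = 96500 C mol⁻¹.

Q = I·t = 27.10 × 3372.0 = 91380 C; n(e⁻) = 91380/96500 = 0.9470 mol.
Theoretical n(Zn) = n(e⁻)/2 = 0.4735 mol, i.e. m_theo = 0.4735 × 65.38 = 30.96 g.
Efficiency = m_actual / m_theo = 20.2 / 30.96 = 65.3 %.

65.3 %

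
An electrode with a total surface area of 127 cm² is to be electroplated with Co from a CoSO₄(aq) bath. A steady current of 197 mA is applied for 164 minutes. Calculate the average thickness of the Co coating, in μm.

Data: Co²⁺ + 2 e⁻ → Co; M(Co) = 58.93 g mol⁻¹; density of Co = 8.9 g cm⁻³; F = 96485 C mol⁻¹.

5.24 μm

Q = I·t = 0.1970 × 9840.0 = 1938 C; n(e⁻) = 0.02009 mol.
n(Co) = n(e⁻)/2 = 0.01005 mol, so m = 0.01005 × 58.93 = 0.5920 g.
Volume = m/ρ = 0.5920 / 8.9 = 0.06651 cm³.
Thickness = V/A = 0.06651 / 127 = 5.24 × 10⁻⁴ cm = 5.24 μm.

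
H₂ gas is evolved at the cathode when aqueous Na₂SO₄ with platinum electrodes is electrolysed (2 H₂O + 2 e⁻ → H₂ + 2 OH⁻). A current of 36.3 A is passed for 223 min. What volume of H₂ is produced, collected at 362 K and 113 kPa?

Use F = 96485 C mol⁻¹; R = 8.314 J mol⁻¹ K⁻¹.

Q = I·t = 36.30 A × 13380 s = 485700 C.
n(e⁻) = Q/F = 485700 / 96485 = 5.034 mol.
2 electrons are transferred per H₂ molecule, so n(H₂) = 5.034 / 2 = 2.517 mol.
V = nRT/P = (2.517 × 8.314 × 362) / (113 × 10³ Pa) = 0.0670 m³ = 67.0 L.

67.0 L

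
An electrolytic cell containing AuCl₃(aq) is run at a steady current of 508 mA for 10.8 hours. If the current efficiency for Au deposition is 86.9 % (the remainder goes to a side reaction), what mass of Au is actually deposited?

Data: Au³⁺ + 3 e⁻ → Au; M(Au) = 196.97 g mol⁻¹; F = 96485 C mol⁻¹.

11.7 g

Q = I·t = 0.5080 × 38880 = 19750 C.
n(e⁻) = 19750/96485 = 0.2047 mol; theoretically n(Au) = 0.2047/3 = 0.06824 mol, m_theo = 13.44 g.
At 86.9 % efficiency, m_actual = 0.869 × 13.44 = 11.7 g.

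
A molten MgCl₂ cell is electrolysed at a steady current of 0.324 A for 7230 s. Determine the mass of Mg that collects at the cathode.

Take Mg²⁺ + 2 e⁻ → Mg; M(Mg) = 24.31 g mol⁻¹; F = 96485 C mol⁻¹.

0.295 g

Q = I·t = 0.3240 A × 7230.0 s = 2343 C.
n(e⁻) = Q/F = 2343 / 96485 = 0.02428 mol.
Mg²⁺ + 2 e⁻ → Mg, so n(Mg) = n(e⁻)/2 = 0.01214 mol.
m = n·M = 0.01214 × 24.31 = 0.295 g.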